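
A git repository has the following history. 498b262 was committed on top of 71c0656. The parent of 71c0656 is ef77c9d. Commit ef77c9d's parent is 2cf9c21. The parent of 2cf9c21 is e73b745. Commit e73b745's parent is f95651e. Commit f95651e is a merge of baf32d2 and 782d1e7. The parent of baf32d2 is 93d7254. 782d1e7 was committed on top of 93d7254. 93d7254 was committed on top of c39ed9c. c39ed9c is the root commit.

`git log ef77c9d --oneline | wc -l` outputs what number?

Walking parent pointers from ef77c9d: reachable set = {2cf9c21, 782d1e7, 93d7254, baf32d2, c39ed9c, e73b745, ef77c9d, f95651e}.
That is 8 commits.

8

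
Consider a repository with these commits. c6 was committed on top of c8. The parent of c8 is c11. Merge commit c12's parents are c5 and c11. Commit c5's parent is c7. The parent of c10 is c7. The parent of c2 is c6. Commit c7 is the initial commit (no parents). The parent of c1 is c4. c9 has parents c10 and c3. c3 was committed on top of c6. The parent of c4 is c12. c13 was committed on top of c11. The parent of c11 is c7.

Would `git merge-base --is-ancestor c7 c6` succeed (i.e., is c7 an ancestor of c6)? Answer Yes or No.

Ancestors of c6 (commits reachable by following parents): {c11, c6, c7, c8}.
c7 is in that set, so it is an ancestor of c6.

Yes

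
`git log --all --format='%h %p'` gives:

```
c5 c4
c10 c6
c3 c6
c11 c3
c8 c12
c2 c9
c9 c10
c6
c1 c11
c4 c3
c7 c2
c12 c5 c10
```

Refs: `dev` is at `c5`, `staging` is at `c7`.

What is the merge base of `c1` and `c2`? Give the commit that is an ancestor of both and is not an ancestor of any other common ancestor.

c6

Ancestors of c1: {c1, c11, c3, c6}.
Ancestors of c2: {c10, c2, c6, c9}.
Common ancestors: {c6}.
The only common ancestor is c6, so it is the merge base.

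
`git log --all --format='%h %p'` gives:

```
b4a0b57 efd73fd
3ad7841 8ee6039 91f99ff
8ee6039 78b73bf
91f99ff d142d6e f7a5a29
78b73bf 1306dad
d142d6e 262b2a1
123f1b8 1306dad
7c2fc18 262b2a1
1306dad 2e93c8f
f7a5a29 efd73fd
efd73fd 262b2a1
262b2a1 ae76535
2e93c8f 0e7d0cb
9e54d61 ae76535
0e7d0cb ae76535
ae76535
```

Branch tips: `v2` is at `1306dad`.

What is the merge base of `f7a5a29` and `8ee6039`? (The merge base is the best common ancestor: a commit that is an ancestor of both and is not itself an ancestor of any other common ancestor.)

Ancestors of f7a5a29: {262b2a1, ae76535, efd73fd, f7a5a29}.
Ancestors of 8ee6039: {0e7d0cb, 1306dad, 2e93c8f, 78b73bf, 8ee6039, ae76535}.
Common ancestors: {ae76535}.
The only common ancestor is ae76535, so it is the merge base.

ae76535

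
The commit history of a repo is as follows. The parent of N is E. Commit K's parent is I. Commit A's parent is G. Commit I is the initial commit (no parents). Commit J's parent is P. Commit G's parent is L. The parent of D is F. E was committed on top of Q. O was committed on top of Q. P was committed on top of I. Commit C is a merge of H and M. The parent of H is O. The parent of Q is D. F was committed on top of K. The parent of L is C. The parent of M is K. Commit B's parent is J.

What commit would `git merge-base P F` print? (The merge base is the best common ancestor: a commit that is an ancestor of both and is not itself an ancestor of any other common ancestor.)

Ancestors of P: {I, P}.
Ancestors of F: {F, I, K}.
Common ancestors: {I}.
The only common ancestor is I, so it is the merge base.

I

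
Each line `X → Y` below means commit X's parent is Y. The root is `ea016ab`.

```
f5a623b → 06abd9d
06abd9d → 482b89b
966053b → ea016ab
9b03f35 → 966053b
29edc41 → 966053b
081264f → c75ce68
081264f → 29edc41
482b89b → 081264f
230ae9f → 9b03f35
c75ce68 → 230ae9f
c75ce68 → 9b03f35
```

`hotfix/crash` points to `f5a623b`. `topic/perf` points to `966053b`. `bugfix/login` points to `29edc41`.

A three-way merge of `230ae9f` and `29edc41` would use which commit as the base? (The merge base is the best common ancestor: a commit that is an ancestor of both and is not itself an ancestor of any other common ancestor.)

966053b

Ancestors of 230ae9f: {230ae9f, 966053b, 9b03f35, ea016ab}.
Ancestors of 29edc41: {29edc41, 966053b, ea016ab}.
Common ancestors: {966053b, ea016ab}.
Among these, 966053b is not an ancestor of any other common ancestor — it is the merge base.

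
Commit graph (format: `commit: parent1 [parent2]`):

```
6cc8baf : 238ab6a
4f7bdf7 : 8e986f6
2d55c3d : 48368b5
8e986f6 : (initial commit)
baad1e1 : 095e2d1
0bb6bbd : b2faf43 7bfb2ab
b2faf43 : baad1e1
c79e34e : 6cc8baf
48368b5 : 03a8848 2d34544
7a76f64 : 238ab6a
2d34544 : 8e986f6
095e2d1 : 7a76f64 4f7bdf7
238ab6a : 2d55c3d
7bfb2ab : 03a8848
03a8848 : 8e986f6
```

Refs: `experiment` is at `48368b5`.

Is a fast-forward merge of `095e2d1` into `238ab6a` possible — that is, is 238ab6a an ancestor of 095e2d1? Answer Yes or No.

A fast-forward from 238ab6a to 095e2d1 is possible iff 238ab6a is an ancestor of 095e2d1.
Ancestors of 095e2d1: {03a8848, 095e2d1, 238ab6a, 2d34544, 2d55c3d, 48368b5, 4f7bdf7, 7a76f64, 8e986f6}.
238ab6a is among them, so fast-forward is possible.

Yes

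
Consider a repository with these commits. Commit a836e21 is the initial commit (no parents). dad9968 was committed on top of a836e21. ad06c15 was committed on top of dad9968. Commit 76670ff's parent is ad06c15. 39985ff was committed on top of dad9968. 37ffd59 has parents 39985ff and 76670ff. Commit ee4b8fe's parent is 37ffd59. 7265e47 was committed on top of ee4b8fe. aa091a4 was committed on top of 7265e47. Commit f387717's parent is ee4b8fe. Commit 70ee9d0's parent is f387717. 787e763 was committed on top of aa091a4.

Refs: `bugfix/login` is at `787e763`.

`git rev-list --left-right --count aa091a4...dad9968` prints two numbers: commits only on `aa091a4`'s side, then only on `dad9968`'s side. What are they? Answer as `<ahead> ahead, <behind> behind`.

7 ahead, 0 behind

Reachable from aa091a4: {37ffd59, 39985ff, 7265e47, 76670ff, a836e21, aa091a4, ad06c15, dad9968, ee4b8fe}.
Reachable from dad9968: {a836e21, dad9968}.
Only in aa091a4's history (ahead): {37ffd59, 39985ff, 7265e47, 76670ff, aa091a4, ad06c15, ee4b8fe} — 7.
Only in dad9968's history (behind): {} — 0.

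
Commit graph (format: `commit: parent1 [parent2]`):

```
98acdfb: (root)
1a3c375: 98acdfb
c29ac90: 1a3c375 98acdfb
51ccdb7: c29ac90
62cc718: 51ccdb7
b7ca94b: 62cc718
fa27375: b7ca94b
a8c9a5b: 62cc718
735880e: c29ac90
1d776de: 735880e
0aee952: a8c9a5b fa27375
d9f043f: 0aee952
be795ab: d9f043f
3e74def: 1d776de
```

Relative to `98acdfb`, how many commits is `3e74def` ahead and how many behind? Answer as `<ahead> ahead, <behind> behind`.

Reachable from 3e74def: {1a3c375, 1d776de, 3e74def, 735880e, 98acdfb, c29ac90}.
Reachable from 98acdfb: {98acdfb}.
Only in 3e74def's history (ahead): {1a3c375, 1d776de, 3e74def, 735880e, c29ac90} — 5.
Only in 98acdfb's history (behind): {} — 0.

5 ahead, 0 behind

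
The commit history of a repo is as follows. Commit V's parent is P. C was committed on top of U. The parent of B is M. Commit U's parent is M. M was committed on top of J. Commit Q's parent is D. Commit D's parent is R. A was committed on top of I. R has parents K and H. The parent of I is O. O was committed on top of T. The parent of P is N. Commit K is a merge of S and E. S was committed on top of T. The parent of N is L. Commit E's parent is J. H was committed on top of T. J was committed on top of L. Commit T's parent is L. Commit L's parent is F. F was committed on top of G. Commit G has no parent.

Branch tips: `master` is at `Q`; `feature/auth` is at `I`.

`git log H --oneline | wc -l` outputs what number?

Walking parent pointers from H: reachable set = {F, G, H, L, T}.
That is 5 commits.

5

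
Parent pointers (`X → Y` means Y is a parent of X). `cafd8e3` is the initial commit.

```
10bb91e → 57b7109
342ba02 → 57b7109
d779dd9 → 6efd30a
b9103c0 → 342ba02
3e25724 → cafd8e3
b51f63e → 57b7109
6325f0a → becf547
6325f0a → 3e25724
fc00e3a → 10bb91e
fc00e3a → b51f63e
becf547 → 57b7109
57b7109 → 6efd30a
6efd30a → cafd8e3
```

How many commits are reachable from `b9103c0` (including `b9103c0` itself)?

Walking parent pointers from b9103c0: reachable set = {342ba02, 57b7109, 6efd30a, b9103c0, cafd8e3}.
That is 5 commits.

5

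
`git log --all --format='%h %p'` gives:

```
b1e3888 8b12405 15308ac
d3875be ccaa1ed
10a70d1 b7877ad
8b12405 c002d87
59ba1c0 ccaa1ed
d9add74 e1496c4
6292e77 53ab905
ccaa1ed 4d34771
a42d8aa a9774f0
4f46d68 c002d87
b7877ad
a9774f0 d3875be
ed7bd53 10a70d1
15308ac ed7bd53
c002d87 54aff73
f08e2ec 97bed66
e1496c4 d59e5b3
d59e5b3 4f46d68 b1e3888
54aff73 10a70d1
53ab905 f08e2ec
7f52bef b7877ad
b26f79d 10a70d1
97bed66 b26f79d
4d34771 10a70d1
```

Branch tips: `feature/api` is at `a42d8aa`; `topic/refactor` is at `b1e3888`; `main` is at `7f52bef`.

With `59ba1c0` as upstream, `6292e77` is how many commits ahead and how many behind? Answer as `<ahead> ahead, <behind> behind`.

5 ahead, 3 behind

Reachable from 6292e77: {10a70d1, 53ab905, 6292e77, 97bed66, b26f79d, b7877ad, f08e2ec}.
Reachable from 59ba1c0: {10a70d1, 4d34771, 59ba1c0, b7877ad, ccaa1ed}.
Only in 6292e77's history (ahead): {53ab905, 6292e77, 97bed66, b26f79d, f08e2ec} — 5.
Only in 59ba1c0's history (behind): {4d34771, 59ba1c0, ccaa1ed} — 3.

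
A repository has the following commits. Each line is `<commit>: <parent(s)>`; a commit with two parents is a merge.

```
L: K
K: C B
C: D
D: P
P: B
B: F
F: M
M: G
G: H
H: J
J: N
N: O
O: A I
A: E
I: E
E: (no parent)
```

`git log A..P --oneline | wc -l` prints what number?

Reachable from P: {A, B, E, F, G, H, I, J, M, N, O, P}.
Reachable from A: {A, E}.
In P's history but not A's: {B, F, G, H, I, J, M, N, O, P} — 10 commits.

10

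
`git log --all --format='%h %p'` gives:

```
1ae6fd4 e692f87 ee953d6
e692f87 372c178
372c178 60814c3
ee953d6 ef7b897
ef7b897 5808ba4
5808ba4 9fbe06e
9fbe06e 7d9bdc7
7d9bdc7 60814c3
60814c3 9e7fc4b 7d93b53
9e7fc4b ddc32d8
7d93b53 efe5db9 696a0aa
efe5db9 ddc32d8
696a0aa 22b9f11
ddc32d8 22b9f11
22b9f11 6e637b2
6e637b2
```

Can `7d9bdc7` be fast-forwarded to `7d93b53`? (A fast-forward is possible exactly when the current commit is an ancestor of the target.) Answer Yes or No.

No

A fast-forward from 7d9bdc7 to 7d93b53 is possible iff 7d9bdc7 is an ancestor of 7d93b53.
Ancestors of 7d93b53: {22b9f11, 696a0aa, 6e637b2, 7d93b53, ddc32d8, efe5db9}.
7d9bdc7 is not among them, so fast-forward is not possible.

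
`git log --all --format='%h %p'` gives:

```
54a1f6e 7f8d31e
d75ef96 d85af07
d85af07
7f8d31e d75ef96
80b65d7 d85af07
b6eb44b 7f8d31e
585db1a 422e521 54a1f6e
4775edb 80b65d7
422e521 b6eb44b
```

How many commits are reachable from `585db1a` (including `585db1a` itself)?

7

Walking parent pointers from 585db1a: reachable set = {422e521, 54a1f6e, 585db1a, 7f8d31e, b6eb44b, d75ef96, d85af07}.
That is 7 commits.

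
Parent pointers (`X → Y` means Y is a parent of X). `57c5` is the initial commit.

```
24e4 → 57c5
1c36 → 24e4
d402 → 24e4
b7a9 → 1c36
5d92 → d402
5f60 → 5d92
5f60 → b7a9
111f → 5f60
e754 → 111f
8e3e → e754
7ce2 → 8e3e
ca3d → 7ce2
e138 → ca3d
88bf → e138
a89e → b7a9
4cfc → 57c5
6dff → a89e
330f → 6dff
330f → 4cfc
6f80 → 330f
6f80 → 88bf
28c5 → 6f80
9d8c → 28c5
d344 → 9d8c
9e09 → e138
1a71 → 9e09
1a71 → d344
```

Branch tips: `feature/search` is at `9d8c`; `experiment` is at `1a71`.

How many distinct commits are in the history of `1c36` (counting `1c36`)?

3

Walking parent pointers from 1c36: reachable set = {1c36, 24e4, 57c5}.
That is 3 commits.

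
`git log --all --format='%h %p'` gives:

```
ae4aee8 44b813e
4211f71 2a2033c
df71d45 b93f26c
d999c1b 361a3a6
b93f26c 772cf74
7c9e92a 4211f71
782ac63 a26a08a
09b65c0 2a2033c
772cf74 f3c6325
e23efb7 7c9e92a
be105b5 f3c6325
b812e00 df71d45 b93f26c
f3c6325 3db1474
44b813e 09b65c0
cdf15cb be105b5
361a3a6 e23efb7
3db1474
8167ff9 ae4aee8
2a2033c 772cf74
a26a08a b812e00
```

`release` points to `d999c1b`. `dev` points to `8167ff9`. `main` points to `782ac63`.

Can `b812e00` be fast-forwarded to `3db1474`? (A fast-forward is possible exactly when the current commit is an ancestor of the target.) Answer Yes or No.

No

A fast-forward from b812e00 to 3db1474 is possible iff b812e00 is an ancestor of 3db1474.
Ancestors of 3db1474: {3db1474}.
b812e00 is not among them, so fast-forward is not possible.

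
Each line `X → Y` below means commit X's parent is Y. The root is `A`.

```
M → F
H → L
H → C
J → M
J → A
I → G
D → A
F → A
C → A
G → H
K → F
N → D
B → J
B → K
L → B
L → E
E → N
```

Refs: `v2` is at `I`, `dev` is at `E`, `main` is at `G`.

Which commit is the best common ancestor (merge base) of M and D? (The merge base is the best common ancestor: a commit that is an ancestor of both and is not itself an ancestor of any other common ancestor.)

Ancestors of M: {A, F, M}.
Ancestors of D: {A, D}.
Common ancestors: {A}.
The only common ancestor is A, so it is the merge base.

A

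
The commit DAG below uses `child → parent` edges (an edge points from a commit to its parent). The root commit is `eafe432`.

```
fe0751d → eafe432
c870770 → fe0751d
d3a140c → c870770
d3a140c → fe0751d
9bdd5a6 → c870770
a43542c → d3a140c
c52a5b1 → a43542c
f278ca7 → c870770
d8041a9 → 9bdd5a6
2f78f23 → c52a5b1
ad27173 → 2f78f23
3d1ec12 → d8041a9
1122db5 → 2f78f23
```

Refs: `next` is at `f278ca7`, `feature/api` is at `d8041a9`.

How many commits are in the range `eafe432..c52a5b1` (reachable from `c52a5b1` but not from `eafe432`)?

Reachable from c52a5b1: {a43542c, c52a5b1, c870770, d3a140c, eafe432, fe0751d}.
Reachable from eafe432: {eafe432}.
In c52a5b1's history but not eafe432's: {a43542c, c52a5b1, c870770, d3a140c, fe0751d} — 5 commits.

5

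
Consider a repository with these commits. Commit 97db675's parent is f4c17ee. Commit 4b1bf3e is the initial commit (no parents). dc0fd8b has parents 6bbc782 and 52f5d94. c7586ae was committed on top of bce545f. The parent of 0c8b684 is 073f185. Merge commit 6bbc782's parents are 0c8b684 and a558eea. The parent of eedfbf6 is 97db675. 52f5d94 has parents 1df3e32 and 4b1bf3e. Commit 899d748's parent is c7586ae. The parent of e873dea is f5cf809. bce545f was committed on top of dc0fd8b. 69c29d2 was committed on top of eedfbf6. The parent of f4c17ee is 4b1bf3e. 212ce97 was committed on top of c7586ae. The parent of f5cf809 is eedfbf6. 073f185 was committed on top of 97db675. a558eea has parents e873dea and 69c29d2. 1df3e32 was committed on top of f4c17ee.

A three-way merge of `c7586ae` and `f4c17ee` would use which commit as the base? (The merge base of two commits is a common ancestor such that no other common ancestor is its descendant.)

f4c17ee

Ancestors of c7586ae: {073f185, 0c8b684, 1df3e32, 4b1bf3e, 52f5d94, 69c29d2, 6bbc782, 97db675, a558eea, bce545f, c7586ae, dc0fd8b, e873dea, eedfbf6, f4c17ee, f5cf809}.
Ancestors of f4c17ee: {4b1bf3e, f4c17ee}.
Common ancestors: {4b1bf3e, f4c17ee}.
Among these, f4c17ee is not an ancestor of any other common ancestor — it is the merge base.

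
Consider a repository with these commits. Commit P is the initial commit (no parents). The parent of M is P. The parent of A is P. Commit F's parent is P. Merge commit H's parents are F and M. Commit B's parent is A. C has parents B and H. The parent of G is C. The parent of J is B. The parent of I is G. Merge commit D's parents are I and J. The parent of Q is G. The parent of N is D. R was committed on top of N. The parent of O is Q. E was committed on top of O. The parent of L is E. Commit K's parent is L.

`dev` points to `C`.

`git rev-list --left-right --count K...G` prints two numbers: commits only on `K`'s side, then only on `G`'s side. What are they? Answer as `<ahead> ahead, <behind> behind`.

5 ahead, 0 behind

Reachable from K: {A, B, C, E, F, G, H, K, L, M, O, P, Q}.
Reachable from G: {A, B, C, F, G, H, M, P}.
Only in K's history (ahead): {E, K, L, O, Q} — 5.
Only in G's history (behind): {} — 0.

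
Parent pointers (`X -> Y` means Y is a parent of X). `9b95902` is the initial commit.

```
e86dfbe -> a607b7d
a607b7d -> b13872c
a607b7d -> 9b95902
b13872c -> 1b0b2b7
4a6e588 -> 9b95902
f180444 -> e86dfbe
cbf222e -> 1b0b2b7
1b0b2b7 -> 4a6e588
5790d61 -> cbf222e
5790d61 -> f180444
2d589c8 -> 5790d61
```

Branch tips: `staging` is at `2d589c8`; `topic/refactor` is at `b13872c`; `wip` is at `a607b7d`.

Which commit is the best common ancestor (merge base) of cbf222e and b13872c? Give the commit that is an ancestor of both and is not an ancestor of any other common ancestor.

1b0b2b7

Ancestors of cbf222e: {1b0b2b7, 4a6e588, 9b95902, cbf222e}.
Ancestors of b13872c: {1b0b2b7, 4a6e588, 9b95902, b13872c}.
Common ancestors: {1b0b2b7, 4a6e588, 9b95902}.
Among these, 1b0b2b7 is not an ancestor of any other common ancestor — it is the merge base.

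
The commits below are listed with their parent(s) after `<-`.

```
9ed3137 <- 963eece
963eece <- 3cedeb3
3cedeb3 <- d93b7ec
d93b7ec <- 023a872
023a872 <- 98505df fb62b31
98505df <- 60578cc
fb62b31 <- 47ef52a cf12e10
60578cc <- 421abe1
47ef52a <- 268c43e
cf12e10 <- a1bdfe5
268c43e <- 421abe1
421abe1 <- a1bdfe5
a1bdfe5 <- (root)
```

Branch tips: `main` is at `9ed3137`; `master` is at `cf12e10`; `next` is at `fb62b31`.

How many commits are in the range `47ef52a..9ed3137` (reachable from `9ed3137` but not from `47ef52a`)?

Reachable from 9ed3137: {023a872, 268c43e, 3cedeb3, 421abe1, 47ef52a, 60578cc, 963eece, 98505df, 9ed3137, a1bdfe5, cf12e10, d93b7ec, fb62b31}.
Reachable from 47ef52a: {268c43e, 421abe1, 47ef52a, a1bdfe5}.
In 9ed3137's history but not 47ef52a's: {023a872, 3cedeb3, 60578cc, 963eece, 98505df, 9ed3137, cf12e10, d93b7ec, fb62b31} — 9 commits.

9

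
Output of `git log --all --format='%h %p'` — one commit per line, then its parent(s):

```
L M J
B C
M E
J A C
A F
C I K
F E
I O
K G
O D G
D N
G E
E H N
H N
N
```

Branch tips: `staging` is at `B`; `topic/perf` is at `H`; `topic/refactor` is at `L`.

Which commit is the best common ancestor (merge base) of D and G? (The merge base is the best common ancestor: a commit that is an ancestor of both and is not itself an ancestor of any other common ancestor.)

N

Ancestors of D: {D, N}.
Ancestors of G: {E, G, H, N}.
Common ancestors: {N}.
The only common ancestor is N, so it is the merge base.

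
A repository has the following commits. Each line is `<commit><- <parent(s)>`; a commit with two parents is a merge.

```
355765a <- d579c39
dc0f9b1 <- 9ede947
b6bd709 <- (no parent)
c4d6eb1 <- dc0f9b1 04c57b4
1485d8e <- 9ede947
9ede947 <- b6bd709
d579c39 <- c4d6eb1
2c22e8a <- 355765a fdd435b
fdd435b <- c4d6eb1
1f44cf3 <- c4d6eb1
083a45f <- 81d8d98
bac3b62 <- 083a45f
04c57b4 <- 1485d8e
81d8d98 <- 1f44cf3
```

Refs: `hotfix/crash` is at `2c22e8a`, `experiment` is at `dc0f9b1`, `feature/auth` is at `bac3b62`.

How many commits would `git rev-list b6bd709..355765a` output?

7

Reachable from 355765a: {04c57b4, 1485d8e, 355765a, 9ede947, b6bd709, c4d6eb1, d579c39, dc0f9b1}.
Reachable from b6bd709: {b6bd709}.
In 355765a's history but not b6bd709's: {04c57b4, 1485d8e, 355765a, 9ede947, c4d6eb1, d579c39, dc0f9b1} — 7 commits.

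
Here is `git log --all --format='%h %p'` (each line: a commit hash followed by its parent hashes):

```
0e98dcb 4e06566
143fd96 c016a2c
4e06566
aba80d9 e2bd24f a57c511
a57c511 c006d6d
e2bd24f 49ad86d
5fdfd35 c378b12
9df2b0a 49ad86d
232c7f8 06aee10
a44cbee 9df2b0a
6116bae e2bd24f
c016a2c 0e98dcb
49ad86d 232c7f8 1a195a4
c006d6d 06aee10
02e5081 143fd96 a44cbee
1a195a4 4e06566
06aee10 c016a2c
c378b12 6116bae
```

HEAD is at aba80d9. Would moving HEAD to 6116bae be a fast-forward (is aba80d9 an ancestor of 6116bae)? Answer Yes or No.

No

A fast-forward from aba80d9 to 6116bae is possible iff aba80d9 is an ancestor of 6116bae.
Ancestors of 6116bae: {06aee10, 0e98dcb, 1a195a4, 232c7f8, 49ad86d, 4e06566, 6116bae, c016a2c, e2bd24f}.
aba80d9 is not among them, so fast-forward is not possible.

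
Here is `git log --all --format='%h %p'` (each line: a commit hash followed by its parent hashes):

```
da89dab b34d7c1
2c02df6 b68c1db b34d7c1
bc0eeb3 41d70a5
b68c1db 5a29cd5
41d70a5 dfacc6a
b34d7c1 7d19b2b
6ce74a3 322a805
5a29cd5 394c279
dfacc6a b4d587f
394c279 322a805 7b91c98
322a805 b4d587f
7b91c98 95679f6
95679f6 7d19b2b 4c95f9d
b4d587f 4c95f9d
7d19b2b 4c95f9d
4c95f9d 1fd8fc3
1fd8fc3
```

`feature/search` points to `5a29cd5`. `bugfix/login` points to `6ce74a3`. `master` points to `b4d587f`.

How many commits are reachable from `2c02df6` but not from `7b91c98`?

7

Reachable from 2c02df6: {1fd8fc3, 2c02df6, 322a805, 394c279, 4c95f9d, 5a29cd5, 7b91c98, 7d19b2b, 95679f6, b34d7c1, b4d587f, b68c1db}.
Reachable from 7b91c98: {1fd8fc3, 4c95f9d, 7b91c98, 7d19b2b, 95679f6}.
In 2c02df6's history but not 7b91c98's: {2c02df6, 322a805, 394c279, 5a29cd5, b34d7c1, b4d587f, b68c1db} — 7 commits.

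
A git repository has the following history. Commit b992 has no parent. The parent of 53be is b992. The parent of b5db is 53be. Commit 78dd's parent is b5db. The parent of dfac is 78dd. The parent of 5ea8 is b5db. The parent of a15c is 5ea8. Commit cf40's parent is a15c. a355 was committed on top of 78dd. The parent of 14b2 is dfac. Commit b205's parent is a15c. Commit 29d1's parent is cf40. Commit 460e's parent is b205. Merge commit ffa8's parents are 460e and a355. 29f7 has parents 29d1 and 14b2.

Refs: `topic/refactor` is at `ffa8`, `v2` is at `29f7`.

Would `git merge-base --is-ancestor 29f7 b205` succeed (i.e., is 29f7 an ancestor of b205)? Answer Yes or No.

Ancestors of b205: {53be, 5ea8, a15c, b205, b5db, b992}.
29f7 is not in that set, so it is not an ancestor of b205.

No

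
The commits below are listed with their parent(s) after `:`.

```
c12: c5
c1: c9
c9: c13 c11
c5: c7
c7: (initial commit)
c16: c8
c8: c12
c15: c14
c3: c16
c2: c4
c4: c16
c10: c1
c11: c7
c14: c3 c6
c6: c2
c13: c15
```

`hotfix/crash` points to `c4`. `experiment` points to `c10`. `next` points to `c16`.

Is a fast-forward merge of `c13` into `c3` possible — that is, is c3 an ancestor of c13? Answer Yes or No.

Yes

A fast-forward from c3 to c13 is possible iff c3 is an ancestor of c13.
Ancestors of c13: {c12, c13, c14, c15, c16, c2, c3, c4, c5, c6, c7, c8}.
c3 is among them, so fast-forward is possible.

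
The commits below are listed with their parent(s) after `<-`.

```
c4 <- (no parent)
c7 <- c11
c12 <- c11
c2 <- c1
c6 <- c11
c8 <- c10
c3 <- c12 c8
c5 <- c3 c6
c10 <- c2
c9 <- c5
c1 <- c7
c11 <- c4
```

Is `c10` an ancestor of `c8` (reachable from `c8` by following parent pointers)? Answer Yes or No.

Yes

Ancestors of c8 (commits reachable by following parents): {c1, c10, c11, c2, c4, c7, c8}.
c10 is in that set, so it is an ancestor of c8.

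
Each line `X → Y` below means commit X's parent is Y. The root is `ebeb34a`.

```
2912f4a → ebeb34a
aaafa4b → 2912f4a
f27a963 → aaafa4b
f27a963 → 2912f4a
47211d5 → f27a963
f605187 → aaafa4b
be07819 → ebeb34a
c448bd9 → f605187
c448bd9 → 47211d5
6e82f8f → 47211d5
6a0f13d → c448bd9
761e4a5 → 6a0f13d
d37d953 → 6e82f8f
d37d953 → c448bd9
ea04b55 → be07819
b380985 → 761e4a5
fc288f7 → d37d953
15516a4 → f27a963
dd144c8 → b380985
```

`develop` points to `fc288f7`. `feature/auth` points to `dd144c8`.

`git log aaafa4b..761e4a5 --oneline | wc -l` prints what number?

6

Reachable from 761e4a5: {2912f4a, 47211d5, 6a0f13d, 761e4a5, aaafa4b, c448bd9, ebeb34a, f27a963, f605187}.
Reachable from aaafa4b: {2912f4a, aaafa4b, ebeb34a}.
In 761e4a5's history but not aaafa4b's: {47211d5, 6a0f13d, 761e4a5, c448bd9, f27a963, f605187} — 6 commits.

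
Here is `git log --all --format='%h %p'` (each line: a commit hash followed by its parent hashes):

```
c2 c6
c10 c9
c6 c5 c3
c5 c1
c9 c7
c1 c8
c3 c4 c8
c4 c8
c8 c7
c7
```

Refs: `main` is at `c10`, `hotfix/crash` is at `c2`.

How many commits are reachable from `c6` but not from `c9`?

Reachable from c6: {c1, c3, c4, c5, c6, c7, c8}.
Reachable from c9: {c7, c9}.
In c6's history but not c9's: {c1, c3, c4, c5, c6, c8} — 6 commits.

6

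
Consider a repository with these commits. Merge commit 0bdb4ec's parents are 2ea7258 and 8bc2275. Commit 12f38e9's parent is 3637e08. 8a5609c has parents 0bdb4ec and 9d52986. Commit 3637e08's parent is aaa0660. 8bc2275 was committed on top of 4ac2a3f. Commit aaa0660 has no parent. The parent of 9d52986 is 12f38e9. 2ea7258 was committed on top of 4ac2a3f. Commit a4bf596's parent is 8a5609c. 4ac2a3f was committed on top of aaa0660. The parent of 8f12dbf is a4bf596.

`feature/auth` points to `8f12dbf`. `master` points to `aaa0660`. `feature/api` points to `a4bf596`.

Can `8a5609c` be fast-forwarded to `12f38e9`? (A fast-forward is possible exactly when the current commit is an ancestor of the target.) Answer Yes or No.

No

A fast-forward from 8a5609c to 12f38e9 is possible iff 8a5609c is an ancestor of 12f38e9.
Ancestors of 12f38e9: {12f38e9, 3637e08, aaa0660}.
8a5609c is not among them, so fast-forward is not possible.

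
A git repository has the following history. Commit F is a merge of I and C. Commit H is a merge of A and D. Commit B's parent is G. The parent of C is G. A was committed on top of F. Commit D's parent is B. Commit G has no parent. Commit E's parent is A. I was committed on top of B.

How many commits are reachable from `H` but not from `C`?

Reachable from H: {A, B, C, D, F, G, H, I}.
Reachable from C: {C, G}.
In H's history but not C's: {A, B, D, F, H, I} — 6 commits.

6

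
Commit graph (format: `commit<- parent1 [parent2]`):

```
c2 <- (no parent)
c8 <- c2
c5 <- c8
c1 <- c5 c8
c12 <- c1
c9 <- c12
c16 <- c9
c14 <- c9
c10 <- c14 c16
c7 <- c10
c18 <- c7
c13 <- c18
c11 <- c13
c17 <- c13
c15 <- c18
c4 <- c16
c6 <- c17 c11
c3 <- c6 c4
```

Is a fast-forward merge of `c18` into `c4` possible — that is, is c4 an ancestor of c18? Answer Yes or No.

No

A fast-forward from c4 to c18 is possible iff c4 is an ancestor of c18.
Ancestors of c18: {c1, c10, c12, c14, c16, c18, c2, c5, c7, c8, c9}.
c4 is not among them, so fast-forward is not possible.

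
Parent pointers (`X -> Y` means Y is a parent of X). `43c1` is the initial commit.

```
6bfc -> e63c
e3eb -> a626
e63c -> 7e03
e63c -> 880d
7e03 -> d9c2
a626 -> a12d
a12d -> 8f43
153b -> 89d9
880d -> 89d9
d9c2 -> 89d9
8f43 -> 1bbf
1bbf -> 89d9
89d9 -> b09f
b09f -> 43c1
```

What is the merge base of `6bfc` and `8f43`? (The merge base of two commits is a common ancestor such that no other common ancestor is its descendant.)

89d9

Ancestors of 6bfc: {43c1, 6bfc, 7e03, 880d, 89d9, b09f, d9c2, e63c}.
Ancestors of 8f43: {1bbf, 43c1, 89d9, 8f43, b09f}.
Common ancestors: {43c1, 89d9, b09f}.
Among these, 89d9 is not an ancestor of any other common ancestor — it is the merge base.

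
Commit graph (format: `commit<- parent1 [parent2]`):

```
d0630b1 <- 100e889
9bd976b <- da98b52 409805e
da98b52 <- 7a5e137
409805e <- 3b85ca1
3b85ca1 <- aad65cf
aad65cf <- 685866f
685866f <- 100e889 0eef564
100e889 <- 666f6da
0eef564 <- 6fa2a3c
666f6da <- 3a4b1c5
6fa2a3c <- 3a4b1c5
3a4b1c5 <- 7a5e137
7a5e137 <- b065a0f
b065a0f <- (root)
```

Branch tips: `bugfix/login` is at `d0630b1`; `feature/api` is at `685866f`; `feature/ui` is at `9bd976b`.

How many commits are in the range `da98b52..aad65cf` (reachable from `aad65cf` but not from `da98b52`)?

7

Reachable from aad65cf: {0eef564, 100e889, 3a4b1c5, 666f6da, 685866f, 6fa2a3c, 7a5e137, aad65cf, b065a0f}.
Reachable from da98b52: {7a5e137, b065a0f, da98b52}.
In aad65cf's history but not da98b52's: {0eef564, 100e889, 3a4b1c5, 666f6da, 685866f, 6fa2a3c, aad65cf} — 7 commits.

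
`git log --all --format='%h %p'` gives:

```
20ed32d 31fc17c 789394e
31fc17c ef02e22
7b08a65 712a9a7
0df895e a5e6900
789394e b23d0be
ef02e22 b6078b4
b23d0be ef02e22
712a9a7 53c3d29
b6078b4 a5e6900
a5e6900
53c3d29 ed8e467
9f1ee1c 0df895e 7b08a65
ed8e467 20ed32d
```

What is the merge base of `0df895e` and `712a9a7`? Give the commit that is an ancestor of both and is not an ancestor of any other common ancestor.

Ancestors of 0df895e: {0df895e, a5e6900}.
Ancestors of 712a9a7: {20ed32d, 31fc17c, 53c3d29, 712a9a7, 789394e, a5e6900, b23d0be, b6078b4, ed8e467, ef02e22}.
Common ancestors: {a5e6900}.
The only common ancestor is a5e6900, so it is the merge base.

a5e6900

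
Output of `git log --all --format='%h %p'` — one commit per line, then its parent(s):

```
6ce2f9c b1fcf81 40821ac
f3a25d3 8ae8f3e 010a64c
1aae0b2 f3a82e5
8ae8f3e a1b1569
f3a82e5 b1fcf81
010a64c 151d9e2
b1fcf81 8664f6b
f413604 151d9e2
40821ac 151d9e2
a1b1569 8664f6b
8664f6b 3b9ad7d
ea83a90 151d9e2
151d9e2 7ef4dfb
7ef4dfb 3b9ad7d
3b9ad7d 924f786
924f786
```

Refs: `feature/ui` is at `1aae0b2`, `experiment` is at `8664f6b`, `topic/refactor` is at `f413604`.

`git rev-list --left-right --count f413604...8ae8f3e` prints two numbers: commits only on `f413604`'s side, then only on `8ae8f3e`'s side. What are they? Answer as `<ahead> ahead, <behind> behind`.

Reachable from f413604: {151d9e2, 3b9ad7d, 7ef4dfb, 924f786, f413604}.
Reachable from 8ae8f3e: {3b9ad7d, 8664f6b, 8ae8f3e, 924f786, a1b1569}.
Only in f413604's history (ahead): {151d9e2, 7ef4dfb, f413604} — 3.
Only in 8ae8f3e's history (behind): {8664f6b, 8ae8f3e, a1b1569} — 3.

3 ahead, 3 behind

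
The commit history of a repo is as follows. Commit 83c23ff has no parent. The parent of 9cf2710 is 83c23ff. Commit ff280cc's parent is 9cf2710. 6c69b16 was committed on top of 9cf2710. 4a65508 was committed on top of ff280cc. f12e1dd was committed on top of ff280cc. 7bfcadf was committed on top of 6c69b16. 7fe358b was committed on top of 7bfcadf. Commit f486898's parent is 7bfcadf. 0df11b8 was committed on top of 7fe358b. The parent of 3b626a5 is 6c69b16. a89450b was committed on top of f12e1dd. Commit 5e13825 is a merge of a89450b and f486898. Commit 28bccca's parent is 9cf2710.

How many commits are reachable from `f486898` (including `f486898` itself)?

5

Walking parent pointers from f486898: reachable set = {6c69b16, 7bfcadf, 83c23ff, 9cf2710, f486898}.
That is 5 commits.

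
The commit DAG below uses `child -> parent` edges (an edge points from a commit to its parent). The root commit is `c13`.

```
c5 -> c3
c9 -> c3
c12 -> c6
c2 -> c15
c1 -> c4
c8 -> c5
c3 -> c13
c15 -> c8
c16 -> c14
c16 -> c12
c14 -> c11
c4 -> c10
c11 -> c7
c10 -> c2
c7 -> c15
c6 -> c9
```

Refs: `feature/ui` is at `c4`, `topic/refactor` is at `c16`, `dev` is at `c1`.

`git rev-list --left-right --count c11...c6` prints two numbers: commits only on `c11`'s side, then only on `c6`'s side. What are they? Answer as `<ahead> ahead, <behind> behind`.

5 ahead, 2 behind

Reachable from c11: {c11, c13, c15, c3, c5, c7, c8}.
Reachable from c6: {c13, c3, c6, c9}.
Only in c11's history (ahead): {c11, c15, c5, c7, c8} — 5.
Only in c6's history (behind): {c6, c9} — 2.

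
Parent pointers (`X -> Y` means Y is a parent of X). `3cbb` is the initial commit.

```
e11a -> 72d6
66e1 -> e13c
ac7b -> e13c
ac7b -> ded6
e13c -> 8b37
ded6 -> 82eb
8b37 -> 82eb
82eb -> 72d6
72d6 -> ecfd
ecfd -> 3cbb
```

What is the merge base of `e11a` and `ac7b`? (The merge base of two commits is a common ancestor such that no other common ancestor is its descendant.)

Ancestors of e11a: {3cbb, 72d6, e11a, ecfd}.
Ancestors of ac7b: {3cbb, 72d6, 82eb, 8b37, ac7b, ded6, e13c, ecfd}.
Common ancestors: {3cbb, 72d6, ecfd}.
Among these, 72d6 is not an ancestor of any other common ancestor — it is the merge base.

72d6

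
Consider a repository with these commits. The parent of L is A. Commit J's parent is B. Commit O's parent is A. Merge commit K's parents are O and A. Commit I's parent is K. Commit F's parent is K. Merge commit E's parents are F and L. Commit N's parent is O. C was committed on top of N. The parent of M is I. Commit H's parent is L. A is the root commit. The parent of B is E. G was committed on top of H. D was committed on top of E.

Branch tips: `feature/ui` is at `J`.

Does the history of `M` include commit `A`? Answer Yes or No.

Ancestors of M (commits reachable by following parents): {A, I, K, M, O}.
A is in that set, so it is an ancestor of M.

Yes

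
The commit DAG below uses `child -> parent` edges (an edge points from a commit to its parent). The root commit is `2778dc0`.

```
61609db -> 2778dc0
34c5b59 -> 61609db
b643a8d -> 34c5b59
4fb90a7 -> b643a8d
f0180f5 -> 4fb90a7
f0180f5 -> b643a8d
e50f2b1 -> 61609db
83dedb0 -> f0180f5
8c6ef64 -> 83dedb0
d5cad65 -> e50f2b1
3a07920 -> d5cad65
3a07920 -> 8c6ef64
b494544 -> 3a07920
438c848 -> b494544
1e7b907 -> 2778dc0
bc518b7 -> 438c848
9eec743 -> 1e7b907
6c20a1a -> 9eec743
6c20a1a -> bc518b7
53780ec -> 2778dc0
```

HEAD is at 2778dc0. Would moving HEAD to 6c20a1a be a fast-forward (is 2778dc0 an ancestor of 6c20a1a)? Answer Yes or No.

Yes

A fast-forward from 2778dc0 to 6c20a1a is possible iff 2778dc0 is an ancestor of 6c20a1a.
Ancestors of 6c20a1a: {1e7b907, 2778dc0, 34c5b59, 3a07920, 438c848, 4fb90a7, 61609db, 6c20a1a, 83dedb0, 8c6ef64, 9eec743, b494544, b643a8d, bc518b7, d5cad65, e50f2b1, f0180f5}.
2778dc0 is among them, so fast-forward is possible.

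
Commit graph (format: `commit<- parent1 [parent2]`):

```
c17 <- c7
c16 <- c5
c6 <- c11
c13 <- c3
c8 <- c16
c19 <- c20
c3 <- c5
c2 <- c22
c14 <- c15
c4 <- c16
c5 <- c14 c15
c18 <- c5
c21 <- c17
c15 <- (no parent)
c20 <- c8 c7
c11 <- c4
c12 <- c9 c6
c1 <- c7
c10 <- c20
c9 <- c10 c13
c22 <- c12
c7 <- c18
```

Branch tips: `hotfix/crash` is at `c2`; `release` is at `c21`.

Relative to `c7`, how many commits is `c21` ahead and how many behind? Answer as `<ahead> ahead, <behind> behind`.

2 ahead, 0 behind

Reachable from c21: {c14, c15, c17, c18, c21, c5, c7}.
Reachable from c7: {c14, c15, c18, c5, c7}.
Only in c21's history (ahead): {c17, c21} — 2.
Only in c7's history (behind): {} — 0.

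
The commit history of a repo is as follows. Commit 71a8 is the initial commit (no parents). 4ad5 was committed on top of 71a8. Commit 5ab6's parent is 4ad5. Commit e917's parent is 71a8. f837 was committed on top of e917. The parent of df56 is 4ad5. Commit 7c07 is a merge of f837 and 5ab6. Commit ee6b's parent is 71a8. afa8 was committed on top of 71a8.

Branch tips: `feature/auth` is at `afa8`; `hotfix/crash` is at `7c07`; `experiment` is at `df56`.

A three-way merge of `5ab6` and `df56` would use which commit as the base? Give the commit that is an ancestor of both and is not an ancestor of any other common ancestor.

4ad5

Ancestors of 5ab6: {4ad5, 5ab6, 71a8}.
Ancestors of df56: {4ad5, 71a8, df56}.
Common ancestors: {4ad5, 71a8}.
Among these, 4ad5 is not an ancestor of any other common ancestor — it is the merge base.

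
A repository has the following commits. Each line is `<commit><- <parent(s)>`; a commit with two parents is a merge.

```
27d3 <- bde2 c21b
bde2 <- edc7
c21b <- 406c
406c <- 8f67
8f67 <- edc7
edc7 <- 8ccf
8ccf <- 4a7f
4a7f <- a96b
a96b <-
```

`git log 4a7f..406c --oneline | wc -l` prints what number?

4

Reachable from 406c: {406c, 4a7f, 8ccf, 8f67, a96b, edc7}.
Reachable from 4a7f: {4a7f, a96b}.
In 406c's history but not 4a7f's: {406c, 8ccf, 8f67, edc7} — 4 commits.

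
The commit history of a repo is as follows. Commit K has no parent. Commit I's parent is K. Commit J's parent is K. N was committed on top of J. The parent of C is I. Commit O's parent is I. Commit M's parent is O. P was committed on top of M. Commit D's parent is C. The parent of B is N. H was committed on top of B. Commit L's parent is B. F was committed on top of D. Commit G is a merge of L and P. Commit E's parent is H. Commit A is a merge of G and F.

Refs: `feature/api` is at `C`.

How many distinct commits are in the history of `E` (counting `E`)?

6

Walking parent pointers from E: reachable set = {B, E, H, J, K, N}.
That is 6 commits.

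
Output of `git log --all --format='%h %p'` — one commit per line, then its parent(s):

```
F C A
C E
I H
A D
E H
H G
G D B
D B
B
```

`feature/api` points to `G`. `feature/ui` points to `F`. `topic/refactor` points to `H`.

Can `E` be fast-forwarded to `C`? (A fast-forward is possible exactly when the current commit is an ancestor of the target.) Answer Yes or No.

Yes

A fast-forward from E to C is possible iff E is an ancestor of C.
Ancestors of C: {B, C, D, E, G, H}.
E is among them, so fast-forward is possible.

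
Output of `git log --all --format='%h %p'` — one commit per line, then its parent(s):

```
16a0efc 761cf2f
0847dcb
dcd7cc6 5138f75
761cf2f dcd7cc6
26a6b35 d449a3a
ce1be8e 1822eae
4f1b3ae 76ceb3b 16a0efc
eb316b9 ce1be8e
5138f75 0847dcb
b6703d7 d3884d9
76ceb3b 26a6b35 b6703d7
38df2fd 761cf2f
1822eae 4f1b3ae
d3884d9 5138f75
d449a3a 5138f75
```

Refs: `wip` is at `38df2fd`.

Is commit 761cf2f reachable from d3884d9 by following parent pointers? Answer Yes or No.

No

Ancestors of d3884d9: {0847dcb, 5138f75, d3884d9}.
761cf2f is not in that set, so it is not an ancestor of d3884d9.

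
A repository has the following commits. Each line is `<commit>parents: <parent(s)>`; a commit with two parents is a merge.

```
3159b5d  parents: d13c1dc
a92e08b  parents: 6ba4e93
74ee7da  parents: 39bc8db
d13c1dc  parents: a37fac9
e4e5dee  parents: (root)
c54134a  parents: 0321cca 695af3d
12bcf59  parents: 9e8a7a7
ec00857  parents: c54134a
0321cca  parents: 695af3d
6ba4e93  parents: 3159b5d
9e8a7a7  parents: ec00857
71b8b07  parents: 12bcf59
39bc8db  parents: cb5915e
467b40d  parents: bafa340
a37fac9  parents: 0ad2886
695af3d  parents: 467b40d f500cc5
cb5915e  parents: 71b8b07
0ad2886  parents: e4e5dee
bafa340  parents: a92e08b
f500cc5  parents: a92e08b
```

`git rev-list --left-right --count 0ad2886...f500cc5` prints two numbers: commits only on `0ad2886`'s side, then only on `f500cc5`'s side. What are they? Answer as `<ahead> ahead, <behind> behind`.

0 ahead, 6 behind

Reachable from 0ad2886: {0ad2886, e4e5dee}.
Reachable from f500cc5: {0ad2886, 3159b5d, 6ba4e93, a37fac9, a92e08b, d13c1dc, e4e5dee, f500cc5}.
Only in 0ad2886's history (ahead): {} — 0.
Only in f500cc5's history (behind): {3159b5d, 6ba4e93, a37fac9, a92e08b, d13c1dc, f500cc5} — 6.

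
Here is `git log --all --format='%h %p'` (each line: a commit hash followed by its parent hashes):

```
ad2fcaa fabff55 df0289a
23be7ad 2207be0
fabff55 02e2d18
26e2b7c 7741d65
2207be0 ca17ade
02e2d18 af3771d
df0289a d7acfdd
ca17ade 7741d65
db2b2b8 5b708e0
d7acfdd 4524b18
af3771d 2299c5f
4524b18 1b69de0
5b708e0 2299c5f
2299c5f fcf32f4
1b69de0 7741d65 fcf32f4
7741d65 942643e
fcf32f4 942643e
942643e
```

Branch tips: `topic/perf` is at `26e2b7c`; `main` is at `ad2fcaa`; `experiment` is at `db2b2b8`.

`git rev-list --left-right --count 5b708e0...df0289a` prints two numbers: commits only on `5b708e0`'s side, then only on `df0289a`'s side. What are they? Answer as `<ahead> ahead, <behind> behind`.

2 ahead, 5 behind

Reachable from 5b708e0: {2299c5f, 5b708e0, 942643e, fcf32f4}.
Reachable from df0289a: {1b69de0, 4524b18, 7741d65, 942643e, d7acfdd, df0289a, fcf32f4}.
Only in 5b708e0's history (ahead): {2299c5f, 5b708e0} — 2.
Only in df0289a's history (behind): {1b69de0, 4524b18, 7741d65, d7acfdd, df0289a} — 5.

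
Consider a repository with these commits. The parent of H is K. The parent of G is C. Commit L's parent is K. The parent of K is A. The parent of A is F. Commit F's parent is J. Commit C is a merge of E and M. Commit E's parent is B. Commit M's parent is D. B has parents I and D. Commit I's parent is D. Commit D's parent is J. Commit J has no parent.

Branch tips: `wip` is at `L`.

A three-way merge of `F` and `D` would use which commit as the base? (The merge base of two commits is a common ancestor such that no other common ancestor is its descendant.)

Ancestors of F: {F, J}.
Ancestors of D: {D, J}.
Common ancestors: {J}.
The only common ancestor is J, so it is the merge base.

J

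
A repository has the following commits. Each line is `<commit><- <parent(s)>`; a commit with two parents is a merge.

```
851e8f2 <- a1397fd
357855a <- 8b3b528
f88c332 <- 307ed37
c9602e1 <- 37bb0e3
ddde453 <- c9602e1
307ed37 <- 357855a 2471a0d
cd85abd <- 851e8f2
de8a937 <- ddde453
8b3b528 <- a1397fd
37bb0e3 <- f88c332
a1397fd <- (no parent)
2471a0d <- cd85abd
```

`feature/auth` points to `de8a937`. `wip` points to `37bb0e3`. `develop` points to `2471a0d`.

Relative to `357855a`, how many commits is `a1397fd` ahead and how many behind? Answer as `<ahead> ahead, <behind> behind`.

0 ahead, 2 behind

Reachable from a1397fd: {a1397fd}.
Reachable from 357855a: {357855a, 8b3b528, a1397fd}.
Only in a1397fd's history (ahead): {} — 0.
Only in 357855a's history (behind): {357855a, 8b3b528} — 2.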